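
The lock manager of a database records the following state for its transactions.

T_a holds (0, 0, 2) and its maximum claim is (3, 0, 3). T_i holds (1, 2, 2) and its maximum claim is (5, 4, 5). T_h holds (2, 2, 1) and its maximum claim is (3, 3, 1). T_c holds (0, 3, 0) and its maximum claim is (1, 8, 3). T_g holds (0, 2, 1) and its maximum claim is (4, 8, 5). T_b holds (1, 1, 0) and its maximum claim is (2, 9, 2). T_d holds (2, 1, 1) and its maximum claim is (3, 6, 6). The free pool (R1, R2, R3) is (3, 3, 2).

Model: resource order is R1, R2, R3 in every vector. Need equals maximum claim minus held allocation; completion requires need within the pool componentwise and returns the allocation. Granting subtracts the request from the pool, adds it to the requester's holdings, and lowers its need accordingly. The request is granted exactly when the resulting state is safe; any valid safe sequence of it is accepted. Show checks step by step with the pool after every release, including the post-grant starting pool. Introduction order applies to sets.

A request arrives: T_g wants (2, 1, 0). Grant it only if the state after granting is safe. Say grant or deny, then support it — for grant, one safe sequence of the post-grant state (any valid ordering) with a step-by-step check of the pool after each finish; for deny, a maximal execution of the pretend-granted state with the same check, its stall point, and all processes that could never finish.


DENY. Granting would leave the state unsafe.
Key observation: after T_h, T_a the pool peaks at (3, 4, 5), and each blocked process is short somewhere: T_i on R1; T_c on R2; T_g on R2; T_b on R2; T_d on R2.
On the post-grant state, T_h, T_a is a maximal run — nothing extends it. Step-by-step check:
  pool = (1, 2, 2)
  run T_h (needs (1, 1, 0), free (1, 2, 2)); after release of (2, 2, 1) the pool is (3, 4, 3)
  run T_a (needs (3, 0, 1), free (3, 4, 3)); after release of (0, 0, 2) the pool is (3, 4, 5)
  T_i cannot run: need (4, 2, 3) vs free (3, 4, 5) (insufficient R1)
  T_c cannot run: need (1, 5, 3) vs free (3, 4, 5) (insufficient R2)
  T_g cannot run: need (2, 5, 4) vs free (3, 4, 5) (insufficient R2)
  T_b cannot run: need (1, 8, 2) vs free (3, 4, 5) (insufficient R2)
  T_d cannot run: need (1, 5, 5) vs free (3, 4, 5) (insufficient R2)
Had the request been granted, T_i, T_c, T_g, T_b and T_d could never finish.


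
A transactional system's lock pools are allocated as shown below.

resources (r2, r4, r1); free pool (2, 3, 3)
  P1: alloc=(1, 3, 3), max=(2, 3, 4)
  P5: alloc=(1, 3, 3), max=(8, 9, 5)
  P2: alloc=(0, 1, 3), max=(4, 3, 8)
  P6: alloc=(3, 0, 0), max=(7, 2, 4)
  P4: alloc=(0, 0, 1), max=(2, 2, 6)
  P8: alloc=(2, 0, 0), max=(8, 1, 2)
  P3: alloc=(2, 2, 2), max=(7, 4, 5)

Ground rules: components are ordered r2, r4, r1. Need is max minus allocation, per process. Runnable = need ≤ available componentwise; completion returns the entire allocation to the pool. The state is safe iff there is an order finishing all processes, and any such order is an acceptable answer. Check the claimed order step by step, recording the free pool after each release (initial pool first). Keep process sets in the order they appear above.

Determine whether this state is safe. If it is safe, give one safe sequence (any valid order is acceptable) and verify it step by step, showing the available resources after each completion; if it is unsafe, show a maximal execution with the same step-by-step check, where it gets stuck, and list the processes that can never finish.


UNSAFE — no complete ordering exists.
Key observation: no order helps: past P1, P4, the free pool tops out at (3, 6, 7), below what each blocked process needs in r2.
A maximal execution: P1, P4 — then nothing else fits. Verifying each step:
  pool = (2, 3, 3)
  P1 needs (1, 0, 1) <= (2, 3, 3) -> finishes; pool += (1, 3, 3) = (3, 6, 6)
  P4 needs (2, 2, 5) <= (3, 6, 6) -> finishes; pool += (0, 0, 1) = (3, 6, 7)
  P5 cannot run: need (7, 6, 2) vs free (3, 6, 7) (insufficient r2)
  P2 cannot run: need (4, 2, 5) vs free (3, 6, 7) (insufficient r2)
  P6 cannot run: need (4, 2, 4) vs free (3, 6, 7) (insufficient r2)
  P8 cannot run: need (6, 1, 2) vs free (3, 6, 7) (insufficient r2)
  P3 cannot run: need (5, 2, 3) vs free (3, 6, 7) (insufficient r2)
Permanently blocked: P5, P2, P6, P8 and P3.


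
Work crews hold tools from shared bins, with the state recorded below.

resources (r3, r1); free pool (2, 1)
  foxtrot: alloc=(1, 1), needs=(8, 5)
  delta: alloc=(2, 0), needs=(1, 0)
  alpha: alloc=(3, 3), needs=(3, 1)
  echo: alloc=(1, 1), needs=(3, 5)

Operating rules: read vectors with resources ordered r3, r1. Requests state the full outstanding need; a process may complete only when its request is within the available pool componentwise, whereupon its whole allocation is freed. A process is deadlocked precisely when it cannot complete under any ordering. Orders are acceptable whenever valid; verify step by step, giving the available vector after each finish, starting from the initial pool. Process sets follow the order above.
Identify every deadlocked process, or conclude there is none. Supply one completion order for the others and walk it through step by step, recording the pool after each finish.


The deadlocked set is foxtrot and echo.
Key observation: r1 is the bottleneck — with delta, alpha done the pool holds (7, 4), short of every remaining need.
The rest can finish in the order delta, alpha. Check, step by step:
  pool = (2, 1)
  run delta (needs (1, 0), free (2, 1)); after release of (2, 0) the pool is (4, 1)
  run alpha (needs (3, 1), free (4, 1)); after release of (3, 3) the pool is (7, 4)
The stuck group stays short no matter what:
  foxtrot cannot run: need (8, 5) vs free (7, 4) (insufficient r3 and r1)
  echo cannot run: need (3, 5) vs free (7, 4) (insufficient r1)


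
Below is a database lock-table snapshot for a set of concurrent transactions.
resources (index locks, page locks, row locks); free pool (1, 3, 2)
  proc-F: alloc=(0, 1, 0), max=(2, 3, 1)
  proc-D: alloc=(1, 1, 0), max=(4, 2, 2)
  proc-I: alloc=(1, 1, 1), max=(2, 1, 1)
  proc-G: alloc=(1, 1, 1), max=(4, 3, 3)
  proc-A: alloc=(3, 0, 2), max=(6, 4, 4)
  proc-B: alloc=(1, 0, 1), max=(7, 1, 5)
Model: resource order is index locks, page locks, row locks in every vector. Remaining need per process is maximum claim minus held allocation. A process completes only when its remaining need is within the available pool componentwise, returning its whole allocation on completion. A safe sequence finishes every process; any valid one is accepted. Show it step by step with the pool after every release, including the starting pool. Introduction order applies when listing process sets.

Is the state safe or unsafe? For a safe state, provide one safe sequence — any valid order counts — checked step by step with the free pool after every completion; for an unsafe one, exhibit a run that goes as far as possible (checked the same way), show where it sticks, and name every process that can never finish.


The state is UNSAFE.
Key observation: once proc-I, proc-F finish, the pool peaks at (2, 5, 3) — and every remaining process still needs more index locks than that.
The run proc-I, proc-F cannot be extended any further. Verifying each step:
  pool = (1, 3, 2)
  proc-I needs (1, 0, 0) <= (1, 3, 2) -> finishes; pool += (1, 1, 1) = (2, 4, 3)
  proc-F needs (2, 2, 1) <= (2, 4, 3) -> finishes; pool += (0, 1, 0) = (2, 5, 3)
  proc-D cannot run: need (3, 1, 2) vs free (2, 5, 3) (insufficient index locks)
  proc-G cannot run: need (3, 2, 2) vs free (2, 5, 3) (insufficient index locks)
  proc-A cannot run: need (3, 4, 2) vs free (2, 5, 3) (insufficient index locks)
  proc-B cannot run: need (6, 1, 4) vs free (2, 5, 3) (insufficient index locks and row locks)
Never able to finish: proc-D, proc-G, proc-A and proc-B.


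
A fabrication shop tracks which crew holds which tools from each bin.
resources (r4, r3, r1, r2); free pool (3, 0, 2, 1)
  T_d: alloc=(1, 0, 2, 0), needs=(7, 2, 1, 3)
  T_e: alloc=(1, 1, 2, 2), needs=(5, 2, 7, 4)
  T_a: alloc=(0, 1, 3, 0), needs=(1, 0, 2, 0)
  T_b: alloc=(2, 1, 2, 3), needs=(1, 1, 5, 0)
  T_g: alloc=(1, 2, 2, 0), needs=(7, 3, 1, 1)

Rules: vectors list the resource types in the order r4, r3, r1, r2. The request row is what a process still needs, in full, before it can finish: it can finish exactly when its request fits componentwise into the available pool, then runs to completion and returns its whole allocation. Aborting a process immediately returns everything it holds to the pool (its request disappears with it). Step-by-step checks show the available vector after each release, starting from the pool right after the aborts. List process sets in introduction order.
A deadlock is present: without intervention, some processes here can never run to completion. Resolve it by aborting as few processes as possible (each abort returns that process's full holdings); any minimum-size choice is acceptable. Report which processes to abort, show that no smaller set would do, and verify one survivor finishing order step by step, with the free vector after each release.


Abort T_d.
Key observation: T_g had no path to completion before; after the abort of T_d ((1, 0, 2, 0) returned), step 4 is where it fits.
Why nothing smaller works: aborting no one leaves the state deadlocked as given.
One survivor order: T_a, T_b, T_e, T_g. Check, step by step (post-abort pool first):
  pool = (4, 0, 4, 1)
  T_a needs (1, 0, 2, 0) <= (4, 0, 4, 1) -> finishes; pool += (0, 1, 3, 0) = (4, 1, 7, 1)
  T_b needs (1, 1, 5, 0) <= (4, 1, 7, 1) -> finishes; pool += (2, 1, 2, 3) = (6, 2, 9, 4)
  T_e needs (5, 2, 7, 4) <= (6, 2, 9, 4) -> finishes; pool += (1, 1, 2, 2) = (7, 3, 11, 6)
  T_g needs (7, 3, 1, 1) <= (7, 3, 11, 6) -> finishes; pool += (1, 2, 2, 0) = (8, 5, 13, 6)


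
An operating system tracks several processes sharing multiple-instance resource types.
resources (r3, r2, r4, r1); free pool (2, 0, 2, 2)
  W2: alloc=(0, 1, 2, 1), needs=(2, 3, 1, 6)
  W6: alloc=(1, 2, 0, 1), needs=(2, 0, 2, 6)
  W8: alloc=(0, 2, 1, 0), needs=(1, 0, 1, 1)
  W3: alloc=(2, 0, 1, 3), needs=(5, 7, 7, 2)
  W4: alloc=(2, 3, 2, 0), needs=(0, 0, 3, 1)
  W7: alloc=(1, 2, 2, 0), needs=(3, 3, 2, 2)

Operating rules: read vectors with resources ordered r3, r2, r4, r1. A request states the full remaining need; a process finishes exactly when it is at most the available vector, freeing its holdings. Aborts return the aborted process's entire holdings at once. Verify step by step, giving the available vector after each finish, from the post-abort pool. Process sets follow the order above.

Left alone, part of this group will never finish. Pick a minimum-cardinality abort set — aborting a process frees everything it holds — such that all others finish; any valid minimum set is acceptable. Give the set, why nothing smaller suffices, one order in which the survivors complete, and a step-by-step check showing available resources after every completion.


Minimum abort set: W2.
Key observation: aborting W2 returns (0, 1, 2, 1), and W6 — hopeless before — runs at step 5 with the returned capacity in the pool.
Minimality: the empty abort set fails — the state is deadlocked as it stands.
Survivors finish in the order: W4, W8, W7, W3, W6. Walking it through (pool after the aborts first):
  pool = (2, 1, 4, 3)
  W4: need (0, 0, 3, 1) fits (2, 1, 4, 3); releases (2, 3, 2, 0), pool now (4, 4, 6, 3)
  W8: need (1, 0, 1, 1) fits (4, 4, 6, 3); releases (0, 2, 1, 0), pool now (4, 6, 7, 3)
  W7: need (3, 3, 2, 2) fits (4, 6, 7, 3); releases (1, 2, 2, 0), pool now (5, 8, 9, 3)
  W3: need (5, 7, 7, 2) fits (5, 8, 9, 3); releases (2, 0, 1, 3), pool now (7, 8, 10, 6)
  W6: need (2, 0, 2, 6) fits (7, 8, 10, 6); releases (1, 2, 0, 1), pool now (8, 10, 10, 7)


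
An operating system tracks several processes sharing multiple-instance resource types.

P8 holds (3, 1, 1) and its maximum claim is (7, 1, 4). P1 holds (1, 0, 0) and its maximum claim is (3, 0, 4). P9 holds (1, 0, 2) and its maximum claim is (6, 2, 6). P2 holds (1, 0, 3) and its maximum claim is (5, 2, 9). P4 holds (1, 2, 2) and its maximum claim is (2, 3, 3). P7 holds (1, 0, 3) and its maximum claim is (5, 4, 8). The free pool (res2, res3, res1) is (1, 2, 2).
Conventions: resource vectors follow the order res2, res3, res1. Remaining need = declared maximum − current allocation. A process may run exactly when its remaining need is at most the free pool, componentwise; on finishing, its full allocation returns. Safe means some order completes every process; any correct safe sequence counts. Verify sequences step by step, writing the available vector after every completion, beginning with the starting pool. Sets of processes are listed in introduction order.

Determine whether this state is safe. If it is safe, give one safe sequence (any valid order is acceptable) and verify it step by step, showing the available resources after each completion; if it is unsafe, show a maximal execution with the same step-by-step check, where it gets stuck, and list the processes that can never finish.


UNSAFE.
Key observation: P4, P1 can finish, but then (3, 4, 4) is all there is, and the blocked group's res2 demands exceed it.
Going as far as possible: P4, P1; after that, nothing fits. Step-by-step check:
  pool = (1, 2, 2)
  P4: need (1, 1, 1) fits (1, 2, 2); releases (1, 2, 2), pool now (2, 4, 4)
  P1: need (2, 0, 4) fits (2, 4, 4); releases (1, 0, 0), pool now (3, 4, 4)
  P8 still needs (4, 0, 3) but only (3, 4, 4) is free — short on res2
  P9 still needs (5, 2, 4) but only (3, 4, 4) is free — short on res2
  P2 still needs (4, 2, 6) but only (3, 4, 4) is free — short on res2 and res1
  P7 still needs (4, 4, 5) but only (3, 4, 4) is free — short on res2 and res1
Never able to finish: P8, P9, P2 and P7.


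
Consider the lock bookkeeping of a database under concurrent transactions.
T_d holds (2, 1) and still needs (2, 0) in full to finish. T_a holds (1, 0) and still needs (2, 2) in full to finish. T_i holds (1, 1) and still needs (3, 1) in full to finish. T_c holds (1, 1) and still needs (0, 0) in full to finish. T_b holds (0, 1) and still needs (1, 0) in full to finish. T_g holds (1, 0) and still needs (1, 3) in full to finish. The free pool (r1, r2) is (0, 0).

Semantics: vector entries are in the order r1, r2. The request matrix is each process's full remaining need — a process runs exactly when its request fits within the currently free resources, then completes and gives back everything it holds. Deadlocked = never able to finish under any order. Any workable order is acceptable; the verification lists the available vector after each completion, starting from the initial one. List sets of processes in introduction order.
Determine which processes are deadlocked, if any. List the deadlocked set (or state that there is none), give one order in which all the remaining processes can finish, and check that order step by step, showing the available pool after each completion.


The deadlocked set is T_d, T_a, T_i and T_g.
Key observation: after T_c, T_b the pool peaks at (1, 2), and each blocked process is short somewhere: T_d on r1; T_a on r1; T_i on r1; T_g on r2.
The rest can finish in the order T_c, T_b. Check, step by step:
  pool = (0, 0)
  run T_c (needs (0, 0), free (0, 0)); after release of (1, 1) the pool is (1, 1)
  run T_b (needs (1, 0), free (1, 1)); after release of (0, 1) the pool is (1, 2)
The stuck group stays short no matter what:
  blocked: T_d wants (2, 0), pool (1, 2) — not enough r1
  blocked: T_a wants (2, 2), pool (1, 2) — not enough r1
  blocked: T_i wants (3, 1), pool (1, 2) — not enough r1
  blocked: T_g wants (1, 3), pool (1, 2) — not enough r2


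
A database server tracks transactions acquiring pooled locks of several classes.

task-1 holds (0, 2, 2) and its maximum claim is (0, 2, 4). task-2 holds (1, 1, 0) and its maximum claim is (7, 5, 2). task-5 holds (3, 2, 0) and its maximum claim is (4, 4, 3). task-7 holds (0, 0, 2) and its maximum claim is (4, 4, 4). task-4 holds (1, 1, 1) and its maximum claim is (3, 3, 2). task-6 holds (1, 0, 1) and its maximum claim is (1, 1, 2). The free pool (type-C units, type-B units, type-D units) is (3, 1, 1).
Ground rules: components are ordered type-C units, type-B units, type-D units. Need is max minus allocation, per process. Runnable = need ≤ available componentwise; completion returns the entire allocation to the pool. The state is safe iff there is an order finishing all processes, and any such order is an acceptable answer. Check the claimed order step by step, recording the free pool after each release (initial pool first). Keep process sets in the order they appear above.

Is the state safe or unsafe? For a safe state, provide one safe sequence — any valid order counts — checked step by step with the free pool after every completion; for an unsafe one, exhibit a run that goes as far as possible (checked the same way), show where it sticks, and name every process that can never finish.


SAFE — a valid safe sequence is task-6, task-1, task-5, task-7, task-2, task-4.
Key observation: the order's first zero-slack moment is task-6 ((0, 1, 1) needed, (3, 1, 1) free — a requested resource with nothing to spare).
Step-by-step check:
  pool = (3, 1, 1)
  run task-6 (needs (0, 1, 1), free (3, 1, 1)); after release of (1, 0, 1) the pool is (4, 1, 2)
  run task-1 (needs (0, 0, 2), free (4, 1, 2)); after release of (0, 2, 2) the pool is (4, 3, 4)
  run task-5 (needs (1, 2, 3), free (4, 3, 4)); after release of (3, 2, 0) the pool is (7, 5, 4)
  run task-7 (needs (4, 4, 2), free (7, 5, 4)); after release of (0, 0, 2) the pool is (7, 5, 6)
  run task-2 (needs (6, 4, 2), free (7, 5, 6)); after release of (1, 1, 0) the pool is (8, 6, 6)
  run task-4 (needs (2, 2, 1), free (8, 6, 6)); after release of (1, 1, 1) the pool is (9, 7, 7)


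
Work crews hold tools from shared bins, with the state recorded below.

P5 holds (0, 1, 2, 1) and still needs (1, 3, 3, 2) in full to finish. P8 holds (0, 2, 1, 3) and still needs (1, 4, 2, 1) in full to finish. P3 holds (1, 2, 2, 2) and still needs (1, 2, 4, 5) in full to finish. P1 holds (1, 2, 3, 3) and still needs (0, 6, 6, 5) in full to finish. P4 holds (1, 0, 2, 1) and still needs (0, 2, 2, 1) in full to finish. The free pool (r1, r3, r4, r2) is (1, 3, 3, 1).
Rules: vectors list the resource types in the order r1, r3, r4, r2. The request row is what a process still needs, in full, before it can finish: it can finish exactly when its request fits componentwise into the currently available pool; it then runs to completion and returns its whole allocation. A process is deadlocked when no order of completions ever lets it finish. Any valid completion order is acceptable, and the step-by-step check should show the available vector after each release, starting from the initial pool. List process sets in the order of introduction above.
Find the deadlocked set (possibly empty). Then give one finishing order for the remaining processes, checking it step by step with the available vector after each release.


No process is deadlocked.
Key observation: the pool covers P4 at once, and every later process fits after earlier releases.
One completion order for the rest: P4, P5, P8, P3, P1. Walking it through:
  pool = (1, 3, 3, 1)
  run P4 (needs (0, 2, 2, 1), free (1, 3, 3, 1)); after release of (1, 0, 2, 1) the pool is (2, 3, 5, 2)
  run P5 (needs (1, 3, 3, 2), free (2, 3, 5, 2)); after release of (0, 1, 2, 1) the pool is (2, 4, 7, 3)
  run P8 (needs (1, 4, 2, 1), free (2, 4, 7, 3)); after release of (0, 2, 1, 3) the pool is (2, 6, 8, 6)
  run P3 (needs (1, 2, 4, 5), free (2, 6, 8, 6)); after release of (1, 2, 2, 2) the pool is (3, 8, 10, 8)
  run P1 (needs (0, 6, 6, 5), free (3, 8, 10, 8)); after release of (1, 2, 3, 3) the pool is (4, 10, 13, 11)


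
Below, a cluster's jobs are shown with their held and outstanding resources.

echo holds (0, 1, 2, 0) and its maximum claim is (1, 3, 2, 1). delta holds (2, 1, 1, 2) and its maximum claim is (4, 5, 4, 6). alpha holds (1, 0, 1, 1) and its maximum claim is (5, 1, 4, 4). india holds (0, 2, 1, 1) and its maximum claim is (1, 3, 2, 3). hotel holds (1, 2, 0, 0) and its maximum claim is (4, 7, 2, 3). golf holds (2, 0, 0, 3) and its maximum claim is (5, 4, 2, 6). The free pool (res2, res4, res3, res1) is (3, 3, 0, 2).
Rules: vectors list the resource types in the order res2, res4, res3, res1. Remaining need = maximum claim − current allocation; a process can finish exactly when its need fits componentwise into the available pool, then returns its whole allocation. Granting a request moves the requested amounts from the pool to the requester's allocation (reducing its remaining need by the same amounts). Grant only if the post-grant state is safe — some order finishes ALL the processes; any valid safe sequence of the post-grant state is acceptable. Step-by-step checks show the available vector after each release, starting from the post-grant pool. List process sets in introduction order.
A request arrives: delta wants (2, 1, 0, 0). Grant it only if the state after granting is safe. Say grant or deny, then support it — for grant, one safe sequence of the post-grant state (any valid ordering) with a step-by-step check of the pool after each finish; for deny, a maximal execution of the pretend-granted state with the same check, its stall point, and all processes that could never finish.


DENY — the pretend-granted state is unsafe.
Key observation: after echo, india the pool peaks at (1, 5, 3, 3), and each blocked process is short somewhere: delta on res1; alpha on res2; hotel on res2; golf on res2.
Pretend the grant happened; the run echo, india goes as far as possible. Step-by-step check:
  pool = (1, 2, 0, 2)
  run echo (needs (1, 2, 0, 1), free (1, 2, 0, 2)); after release of (0, 1, 2, 0) the pool is (1, 3, 2, 2)
  run india (needs (1, 1, 1, 2), free (1, 3, 2, 2)); after release of (0, 2, 1, 1) the pool is (1, 5, 3, 3)
  blocked: delta wants (0, 3, 3, 4), pool (1, 5, 3, 3) — not enough res1
  blocked: alpha wants (4, 1, 3, 3), pool (1, 5, 3, 3) — not enough res2
  blocked: hotel wants (3, 5, 2, 3), pool (1, 5, 3, 3) — not enough res2
  blocked: golf wants (3, 4, 2, 3), pool (1, 5, 3, 3) — not enough res2
Processes that could never finish after the grant: delta, alpha, hotel and golf.


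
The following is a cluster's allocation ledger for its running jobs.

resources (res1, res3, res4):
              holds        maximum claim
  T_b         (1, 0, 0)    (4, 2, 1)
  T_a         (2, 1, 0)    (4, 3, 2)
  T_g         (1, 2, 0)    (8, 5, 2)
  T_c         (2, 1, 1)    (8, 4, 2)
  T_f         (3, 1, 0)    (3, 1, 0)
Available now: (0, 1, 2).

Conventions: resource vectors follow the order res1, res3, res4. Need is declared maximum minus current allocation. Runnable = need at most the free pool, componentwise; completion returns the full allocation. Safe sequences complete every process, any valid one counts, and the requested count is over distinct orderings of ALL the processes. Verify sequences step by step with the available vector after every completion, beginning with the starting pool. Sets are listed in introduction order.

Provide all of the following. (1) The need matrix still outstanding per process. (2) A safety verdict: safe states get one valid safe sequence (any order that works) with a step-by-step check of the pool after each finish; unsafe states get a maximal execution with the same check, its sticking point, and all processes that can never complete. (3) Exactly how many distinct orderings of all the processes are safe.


(1) Outstanding need per process (order res1, res3, res4):
  T_b: (3, 2, 1)
  T_a: (2, 2, 2)
  T_g: (7, 3, 2)
  T_c: (6, 3, 1)
  T_f: (0, 0, 0)
(2) SAFE. One safe sequence: T_f, T_a, T_b, T_c, T_g.
Key observation: the order's first zero-slack moment is T_a ((2, 2, 2) needed, (3, 2, 2) free — a requested resource with nothing to spare).
Check, step by step:
  pool = (0, 1, 2)
  T_f: need (0, 0, 0) fits (0, 1, 2); releases (3, 1, 0), pool now (3, 2, 2)
  T_a: need (2, 2, 2) fits (3, 2, 2); releases (2, 1, 0), pool now (5, 3, 2)
  T_b: need (3, 2, 1) fits (5, 3, 2); releases (1, 0, 0), pool now (6, 3, 2)
  T_c: need (6, 3, 1) fits (6, 3, 2); releases (2, 1, 1), pool now (8, 4, 3)
  T_g: need (7, 3, 2) fits (8, 4, 3); releases (1, 2, 0), pool now (9, 6, 3)
(3) Precisely 2 of the possible complete orderings are safe sequences.


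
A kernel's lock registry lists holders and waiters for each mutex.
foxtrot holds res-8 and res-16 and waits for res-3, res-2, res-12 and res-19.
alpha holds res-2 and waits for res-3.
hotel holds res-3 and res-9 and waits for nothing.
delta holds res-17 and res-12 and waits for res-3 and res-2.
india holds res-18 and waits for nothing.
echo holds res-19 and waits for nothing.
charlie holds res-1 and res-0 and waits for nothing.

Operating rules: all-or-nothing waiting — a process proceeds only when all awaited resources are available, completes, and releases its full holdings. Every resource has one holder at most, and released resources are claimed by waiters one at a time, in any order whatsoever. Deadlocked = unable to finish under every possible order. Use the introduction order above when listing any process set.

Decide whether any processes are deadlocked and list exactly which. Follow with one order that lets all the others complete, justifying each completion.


Nothing here is deadlocked.
Key observation: no waiting chain loops back on itself — every chain ends at a process that waits on nothing, so everyone eventually runs.
One completion order for the rest: echo, india, hotel, charlie, alpha, delta, foxtrot.
Verifying each step:
  echo waits on nothing -> runs at once and releases res-19
  india waits on nothing -> runs at once and releases res-18
  hotel waits on nothing -> runs at once and releases res-3 and res-9
  charlie waits on nothing -> runs at once and releases res-1 and res-0
  alpha waits on res-3 — all released -> runs and releases res-2
  delta waits on res-3 and res-2 — all released -> runs and releases res-17 and res-12
  foxtrot waits on res-3, res-2, res-12 and res-19 — all released -> runs and releases res-8 and res-16


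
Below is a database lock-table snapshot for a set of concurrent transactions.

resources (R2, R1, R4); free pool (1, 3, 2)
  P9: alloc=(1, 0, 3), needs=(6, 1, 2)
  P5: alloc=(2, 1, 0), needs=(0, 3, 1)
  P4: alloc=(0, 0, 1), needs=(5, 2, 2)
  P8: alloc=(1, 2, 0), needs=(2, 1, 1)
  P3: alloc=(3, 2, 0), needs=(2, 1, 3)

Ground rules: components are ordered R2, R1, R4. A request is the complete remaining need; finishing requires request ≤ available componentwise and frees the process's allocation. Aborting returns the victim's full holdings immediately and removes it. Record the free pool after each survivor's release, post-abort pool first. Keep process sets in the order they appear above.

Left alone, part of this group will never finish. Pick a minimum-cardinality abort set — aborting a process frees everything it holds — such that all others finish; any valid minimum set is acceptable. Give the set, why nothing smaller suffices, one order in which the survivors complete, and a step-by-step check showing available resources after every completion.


Abort P4.
Key observation: the deadlocked P3 becomes finishable only because P4 released (0, 0, 1); it completes at step 3 below.
Minimality: the empty abort set fails — the state is deadlocked as it stands.
The survivors complete as P5, P8, P3, P9. Verifying each step (starting from the post-abort pool):
  pool = (1, 3, 3)
  P5: need (0, 3, 1) fits (1, 3, 3); releases (2, 1, 0), pool now (3, 4, 3)
  P8: need (2, 1, 1) fits (3, 4, 3); releases (1, 2, 0), pool now (4, 6, 3)
  P3: need (2, 1, 3) fits (4, 6, 3); releases (3, 2, 0), pool now (7, 8, 3)
  P9: need (6, 1, 2) fits (7, 8, 3); releases (1, 0, 3), pool now (8, 8, 6)


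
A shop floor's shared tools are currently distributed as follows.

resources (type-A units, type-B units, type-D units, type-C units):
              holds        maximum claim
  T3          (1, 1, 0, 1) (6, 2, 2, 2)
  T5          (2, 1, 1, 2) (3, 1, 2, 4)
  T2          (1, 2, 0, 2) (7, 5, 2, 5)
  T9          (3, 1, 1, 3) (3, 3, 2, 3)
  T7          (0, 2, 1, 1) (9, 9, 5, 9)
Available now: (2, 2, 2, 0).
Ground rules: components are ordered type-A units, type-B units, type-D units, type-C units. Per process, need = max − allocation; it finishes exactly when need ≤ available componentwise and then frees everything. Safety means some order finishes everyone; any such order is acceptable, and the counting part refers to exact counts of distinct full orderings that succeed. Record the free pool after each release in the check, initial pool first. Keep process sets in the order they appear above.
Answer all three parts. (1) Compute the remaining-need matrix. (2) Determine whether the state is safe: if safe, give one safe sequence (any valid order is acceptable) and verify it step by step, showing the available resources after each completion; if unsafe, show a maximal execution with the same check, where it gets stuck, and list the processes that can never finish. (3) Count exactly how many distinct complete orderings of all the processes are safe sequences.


(1) Outstanding need per process (order type-A units, type-B units, type-D units, type-C units):
  T3: (5, 1, 2, 1)
  T5: (1, 0, 1, 2)
  T2: (6, 3, 2, 3)
  T9: (0, 2, 1, 0)
  T7: (9, 7, 4, 8)
(2) The state is SAFE; one workable sequence: T9, T5, T2, T3, T7.
Key observation: T9 marks the first exact bind of the order: its need (0, 2, 1, 0) fits the free (2, 2, 2, 0) with zero slack on a requested resource.
Verifying each step:
  pool = (2, 2, 2, 0)
  T9 needs (0, 2, 1, 0) <= (2, 2, 2, 0) -> finishes; pool += (3, 1, 1, 3) = (5, 3, 3, 3)
  T5 needs (1, 0, 1, 2) <= (5, 3, 3, 3) -> finishes; pool += (2, 1, 1, 2) = (7, 4, 4, 5)
  T2 needs (6, 3, 2, 3) <= (7, 4, 4, 5) -> finishes; pool += (1, 2, 0, 2) = (8, 6, 4, 7)
  T3 needs (5, 1, 2, 1) <= (8, 6, 4, 7) -> finishes; pool += (1, 1, 0, 1) = (9, 7, 4, 8)
  T7 needs (9, 7, 4, 8) <= (9, 7, 4, 8) -> finishes; pool += (0, 2, 1, 1) = (9, 9, 5, 9)
(3) Precisely 4 of the possible complete orderings are safe sequences.


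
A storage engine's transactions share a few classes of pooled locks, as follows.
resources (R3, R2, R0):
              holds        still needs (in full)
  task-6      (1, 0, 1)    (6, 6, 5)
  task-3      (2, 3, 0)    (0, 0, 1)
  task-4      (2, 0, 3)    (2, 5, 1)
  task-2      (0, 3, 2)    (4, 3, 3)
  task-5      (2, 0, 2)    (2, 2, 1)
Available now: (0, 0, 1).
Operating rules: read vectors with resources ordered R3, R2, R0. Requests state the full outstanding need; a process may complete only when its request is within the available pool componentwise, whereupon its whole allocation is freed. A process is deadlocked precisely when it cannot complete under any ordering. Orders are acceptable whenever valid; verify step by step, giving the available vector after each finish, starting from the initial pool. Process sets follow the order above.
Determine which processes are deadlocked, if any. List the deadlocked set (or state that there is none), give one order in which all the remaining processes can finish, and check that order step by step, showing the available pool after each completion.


Nothing here is deadlocked.
Key observation: there is always a runnable process — task-3 first — so the state unwinds completely.
The rest can finish in the order task-3, task-5, task-2, task-4, task-6. Step-by-step check:
  pool = (0, 0, 1)
  task-3: need (0, 0, 1) fits (0, 0, 1); releases (2, 3, 0), pool now (2, 3, 1)
  task-5: need (2, 2, 1) fits (2, 3, 1); releases (2, 0, 2), pool now (4, 3, 3)
  task-2: need (4, 3, 3) fits (4, 3, 3); releases (0, 3, 2), pool now (4, 6, 5)
  task-4: need (2, 5, 1) fits (4, 6, 5); releases (2, 0, 3), pool now (6, 6, 8)
  task-6: need (6, 6, 5) fits (6, 6, 8); releases (1, 0, 1), pool now (7, 6, 9)


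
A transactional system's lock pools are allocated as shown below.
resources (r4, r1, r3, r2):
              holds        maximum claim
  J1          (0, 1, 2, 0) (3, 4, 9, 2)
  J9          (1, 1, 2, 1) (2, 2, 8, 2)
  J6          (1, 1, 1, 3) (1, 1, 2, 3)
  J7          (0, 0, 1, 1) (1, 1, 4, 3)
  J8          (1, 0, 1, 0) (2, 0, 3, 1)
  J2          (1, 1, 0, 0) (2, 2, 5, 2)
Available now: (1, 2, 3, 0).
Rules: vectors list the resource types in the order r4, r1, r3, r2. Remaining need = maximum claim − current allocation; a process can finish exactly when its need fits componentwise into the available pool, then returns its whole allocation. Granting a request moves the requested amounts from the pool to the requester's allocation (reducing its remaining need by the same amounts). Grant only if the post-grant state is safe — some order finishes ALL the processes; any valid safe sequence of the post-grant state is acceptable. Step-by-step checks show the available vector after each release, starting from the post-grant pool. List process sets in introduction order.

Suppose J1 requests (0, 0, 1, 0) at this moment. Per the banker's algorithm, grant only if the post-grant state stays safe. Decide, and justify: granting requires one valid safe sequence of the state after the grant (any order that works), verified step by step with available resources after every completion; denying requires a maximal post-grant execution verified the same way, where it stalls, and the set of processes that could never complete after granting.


DENY — the pretend-granted state is unsafe.
Key observation: after J6, J8, J7, J2 complete, (4, 4, 5, 4) is the best the pool ever gets, yet each leftover process wants more r3.
On the post-grant state, J6, J8, J7, J2 is a maximal run — nothing extends it. Check, step by step:
  pool = (1, 2, 2, 0)
  J6: need (0, 0, 1, 0) fits (1, 2, 2, 0); releases (1, 1, 1, 3), pool now (2, 3, 3, 3)
  J8: need (1, 0, 2, 1) fits (2, 3, 3, 3); releases (1, 0, 1, 0), pool now (3, 3, 4, 3)
  J7: need (1, 1, 3, 2) fits (3, 3, 4, 3); releases (0, 0, 1, 1), pool now (3, 3, 5, 4)
  J2: need (1, 1, 5, 2) fits (3, 3, 5, 4); releases (1, 1, 0, 0), pool now (4, 4, 5, 4)
  blocked: J1 wants (3, 3, 6, 2), pool (4, 4, 5, 4) — not enough r3
  blocked: J9 wants (1, 1, 6, 1), pool (4, 4, 5, 4) — not enough r3
Processes that could never finish after the grant: J1 and J9.


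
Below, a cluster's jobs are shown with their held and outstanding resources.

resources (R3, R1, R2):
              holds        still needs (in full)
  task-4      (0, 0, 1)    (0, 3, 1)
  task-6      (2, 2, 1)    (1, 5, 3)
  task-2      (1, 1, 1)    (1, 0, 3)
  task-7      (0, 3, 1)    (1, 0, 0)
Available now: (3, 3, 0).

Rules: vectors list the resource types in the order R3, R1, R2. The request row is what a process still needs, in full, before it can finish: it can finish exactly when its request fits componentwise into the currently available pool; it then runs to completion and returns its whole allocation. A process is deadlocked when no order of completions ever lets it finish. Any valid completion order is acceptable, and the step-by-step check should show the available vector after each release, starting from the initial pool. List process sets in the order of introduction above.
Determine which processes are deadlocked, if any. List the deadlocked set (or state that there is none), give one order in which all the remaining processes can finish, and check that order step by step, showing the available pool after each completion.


Deadlocked set: task-6 and task-2.
Key observation: R2 is the bottleneck — with task-7, task-4 done the pool holds (3, 6, 2), short of every remaining need.
One completion order for the rest: task-7, task-4. Step-by-step check:
  pool = (3, 3, 0)
  task-7 needs (1, 0, 0) <= (3, 3, 0) -> finishes; pool += (0, 3, 1) = (3, 6, 1)
  task-4 needs (0, 3, 1) <= (3, 6, 1) -> finishes; pool += (0, 0, 1) = (3, 6, 2)
The blocked processes can never fit:
  task-6 still needs (1, 5, 3) but only (3, 6, 2) is free — short on R2
  task-2 still needs (1, 0, 3) but only (3, 6, 2) is free — short on R2


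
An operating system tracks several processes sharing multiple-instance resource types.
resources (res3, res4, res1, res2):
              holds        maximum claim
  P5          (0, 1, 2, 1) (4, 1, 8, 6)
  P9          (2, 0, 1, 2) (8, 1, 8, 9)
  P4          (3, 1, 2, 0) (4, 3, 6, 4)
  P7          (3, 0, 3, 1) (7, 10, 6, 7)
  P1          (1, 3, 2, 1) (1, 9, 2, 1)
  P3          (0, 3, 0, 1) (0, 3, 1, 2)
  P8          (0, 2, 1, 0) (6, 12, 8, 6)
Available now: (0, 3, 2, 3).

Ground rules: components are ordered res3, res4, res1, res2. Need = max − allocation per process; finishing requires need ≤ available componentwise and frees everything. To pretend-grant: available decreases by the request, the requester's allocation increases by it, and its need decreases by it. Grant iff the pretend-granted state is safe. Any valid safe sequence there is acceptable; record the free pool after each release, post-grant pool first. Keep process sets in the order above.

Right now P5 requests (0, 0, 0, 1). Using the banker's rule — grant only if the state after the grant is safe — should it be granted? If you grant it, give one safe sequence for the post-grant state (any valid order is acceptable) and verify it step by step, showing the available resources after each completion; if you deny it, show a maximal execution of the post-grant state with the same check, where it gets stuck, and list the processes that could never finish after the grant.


GRANT — the state after the grant stays safe, e.g. via P3, P1, P4, P5, P7, P9, P8.
Key observation: (0, 3, 2, 2) free after granting still covers P3 first, and each release covers the next.
Verifying the post-grant state step by step:
  pool = (0, 3, 2, 2)
  P3 needs (0, 0, 1, 1) <= (0, 3, 2, 2) -> finishes; pool += (0, 3, 0, 1) = (0, 6, 2, 3)
  P1 needs (0, 6, 0, 0) <= (0, 6, 2, 3) -> finishes; pool += (1, 3, 2, 1) = (1, 9, 4, 4)
  P4 needs (1, 2, 4, 4) <= (1, 9, 4, 4) -> finishes; pool += (3, 1, 2, 0) = (4, 10, 6, 4)
  P5 needs (4, 0, 6, 4) <= (4, 10, 6, 4) -> finishes; pool += (0, 1, 2, 2) = (4, 11, 8, 6)
  P7 needs (4, 10, 3, 6) <= (4, 11, 8, 6) -> finishes; pool += (3, 0, 3, 1) = (7, 11, 11, 7)
  P9 needs (6, 1, 7, 7) <= (7, 11, 11, 7) -> finishes; pool += (2, 0, 1, 2) = (9, 11, 12, 9)
  P8 needs (6, 10, 7, 6) <= (9, 11, 12, 9) -> finishes; pool += (0, 2, 1, 0) = (9, 13, 13, 9)


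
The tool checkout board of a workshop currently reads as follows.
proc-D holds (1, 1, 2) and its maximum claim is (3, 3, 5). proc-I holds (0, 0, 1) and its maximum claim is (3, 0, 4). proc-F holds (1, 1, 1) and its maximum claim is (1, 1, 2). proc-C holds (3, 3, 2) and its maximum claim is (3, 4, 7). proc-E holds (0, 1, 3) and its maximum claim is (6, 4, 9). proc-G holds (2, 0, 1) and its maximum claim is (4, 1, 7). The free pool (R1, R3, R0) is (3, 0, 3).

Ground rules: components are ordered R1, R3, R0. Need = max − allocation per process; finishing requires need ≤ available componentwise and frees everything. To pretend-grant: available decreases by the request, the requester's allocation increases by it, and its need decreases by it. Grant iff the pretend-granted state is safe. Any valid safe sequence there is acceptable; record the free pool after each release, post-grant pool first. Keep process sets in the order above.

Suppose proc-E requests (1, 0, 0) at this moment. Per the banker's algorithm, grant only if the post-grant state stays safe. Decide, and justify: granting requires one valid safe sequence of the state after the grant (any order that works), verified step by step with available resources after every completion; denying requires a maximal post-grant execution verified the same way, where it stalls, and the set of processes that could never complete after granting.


GRANT — the state after the grant stays safe, e.g. via proc-F, proc-I, proc-C, proc-E, proc-D, proc-G.
Key observation: after the grant the pool drops to (2, 0, 3), which still lets proc-F finish first and unwind the rest.
Verifying the post-grant state step by step:
  pool = (2, 0, 3)
  proc-F needs (0, 0, 1) <= (2, 0, 3) -> finishes; pool += (1, 1, 1) = (3, 1, 4)
  proc-I needs (3, 0, 3) <= (3, 1, 4) -> finishes; pool += (0, 0, 1) = (3, 1, 5)
  proc-C needs (0, 1, 5) <= (3, 1, 5) -> finishes; pool += (3, 3, 2) = (6, 4, 7)
  proc-E needs (5, 3, 6) <= (6, 4, 7) -> finishes; pool += (1, 1, 3) = (7, 5, 10)
  proc-D needs (2, 2, 3) <= (7, 5, 10) -> finishes; pool += (1, 1, 2) = (8, 6, 12)
  proc-G needs (2, 1, 6) <= (8, 6, 12) -> finishes; pool += (2, 0, 1) = (10, 6, 13)
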